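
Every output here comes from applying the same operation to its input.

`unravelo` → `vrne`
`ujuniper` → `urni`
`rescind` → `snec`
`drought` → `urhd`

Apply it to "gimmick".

mkic

The rule is to sort the characters into reverse alphabetical order, then keep every other character starting from the first (positions 1st, 3rd, 5th, ...).
Working it through for "gimmick": intermediate "mmkiigc", final "mkic".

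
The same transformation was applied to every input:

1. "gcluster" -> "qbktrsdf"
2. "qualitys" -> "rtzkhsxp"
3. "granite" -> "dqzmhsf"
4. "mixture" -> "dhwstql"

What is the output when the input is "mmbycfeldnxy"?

xlaxbedkcmwl

The rule is to shift every letter 1 place backward in the alphabet (wrapping around), then swap the first and last characters.
Working it through for "mmbycfeldnxy": intermediate "llaxbedkcmwx", final "xlaxbedkcmwl".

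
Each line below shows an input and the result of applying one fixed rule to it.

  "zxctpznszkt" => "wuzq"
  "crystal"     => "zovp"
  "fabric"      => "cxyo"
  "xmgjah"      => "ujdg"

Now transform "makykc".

Looking at the pairs, the operation is to shift every letter 3 places backward in the alphabet (wrapping around), then keep only the first 4 characters.
Applying both steps to "makykc": "jxhvhz", then "jxhv".

jxhv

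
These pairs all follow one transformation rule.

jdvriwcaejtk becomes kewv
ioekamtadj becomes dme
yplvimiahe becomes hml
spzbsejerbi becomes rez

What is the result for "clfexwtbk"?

kwf

In each case the input is transformed by: keep one character in every 3, starting at position 3 (positions 3rd, 6th, 9th, ...), then reverse the string.
Applying that to "clfexwtbk" gives "kwf".
(Check on "ioekamtadj": → "emd" → "dme" ✓)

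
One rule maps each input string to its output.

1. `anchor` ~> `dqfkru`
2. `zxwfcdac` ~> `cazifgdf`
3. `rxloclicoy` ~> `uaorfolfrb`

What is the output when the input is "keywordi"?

nhbzrugl

What's happening: shift every letter 3 places forward in the alphabet (wrapping around).
For "keywordi" the result is "nhbzrugl".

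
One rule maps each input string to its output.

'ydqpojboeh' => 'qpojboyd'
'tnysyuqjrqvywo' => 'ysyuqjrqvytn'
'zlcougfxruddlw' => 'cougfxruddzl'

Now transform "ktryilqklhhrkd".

What's happening: delete the last 2 characters, then move the first 2 characters to the end (rotate left by 2).
For "ktryilqklhhrkd", step one produces "ktryilqklhhr"; step two turns that into "ryilqklhhrkt".
(Check on "zlcougfxruddlw": → "zlcougfxrudd" → "cougfxruddzl" ✓)

ryilqklhhrkt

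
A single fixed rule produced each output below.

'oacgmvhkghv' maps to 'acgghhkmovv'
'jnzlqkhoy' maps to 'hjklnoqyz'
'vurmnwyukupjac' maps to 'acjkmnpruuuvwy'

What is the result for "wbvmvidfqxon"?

bdfimnoqvvwx

The transformation: sort the characters into alphabetical order.
On "wbvmvidfqxon" that produces "bdfimnoqvvwx".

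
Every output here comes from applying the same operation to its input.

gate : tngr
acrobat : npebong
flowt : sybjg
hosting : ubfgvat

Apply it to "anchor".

napube

The rule is to shift every letter 13 places forward in the alphabet (wrapping around) — i.e. ROT13.
For "anchor" the result is "napube".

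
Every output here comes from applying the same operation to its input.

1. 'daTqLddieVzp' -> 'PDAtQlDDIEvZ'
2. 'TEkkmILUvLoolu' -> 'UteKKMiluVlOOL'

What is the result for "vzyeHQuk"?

The transformation: move the last character to the front, then flip the case of every letter.
Starting from "vzyeHQuk": after the first operation, "kvzyeHQu"; after the second, "KVZYEhqU".

KVZYEhqU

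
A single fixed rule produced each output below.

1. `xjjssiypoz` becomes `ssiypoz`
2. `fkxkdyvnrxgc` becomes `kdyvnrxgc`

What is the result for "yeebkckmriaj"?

What's happening: delete the first 3 characters.
For "yeebkckmriaj" the result is "bkckmriaj".

bkckmriaj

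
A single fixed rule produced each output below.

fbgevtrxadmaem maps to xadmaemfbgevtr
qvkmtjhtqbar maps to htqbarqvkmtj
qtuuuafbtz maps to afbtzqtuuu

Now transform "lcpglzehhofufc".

hhofufclcpglze

The pattern: swap the front and back halves of the string.
So "lcpglzehhofufc" becomes "hhofufclcpglze".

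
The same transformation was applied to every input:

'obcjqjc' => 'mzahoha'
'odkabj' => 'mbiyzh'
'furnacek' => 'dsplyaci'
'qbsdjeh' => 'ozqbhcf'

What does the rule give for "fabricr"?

The pattern: shift every letter 2 places backward in the alphabet (wrapping around).
Doing the same to "fabricr": "dyzpgap".

dyzpgap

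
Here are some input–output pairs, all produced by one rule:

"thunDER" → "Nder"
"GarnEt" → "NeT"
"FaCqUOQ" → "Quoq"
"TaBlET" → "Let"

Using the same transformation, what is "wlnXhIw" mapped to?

xHiW

The pattern: delete the first 3 characters, then flip the case of every letter.
"wlnXhIw" → "XhIw" → "xHiW".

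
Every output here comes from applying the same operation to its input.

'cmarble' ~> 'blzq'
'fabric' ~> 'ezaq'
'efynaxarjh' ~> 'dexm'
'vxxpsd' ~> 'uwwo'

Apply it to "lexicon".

Rule — shift every letter 1 place backward in the alphabet (wrapping around), then keep only the first 4 characters.
"lexicon" → "kdwh".

kdwh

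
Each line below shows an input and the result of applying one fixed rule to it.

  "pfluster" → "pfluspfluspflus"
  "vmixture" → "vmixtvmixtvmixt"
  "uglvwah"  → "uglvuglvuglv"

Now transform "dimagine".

Looking at the pairs, the operation is to delete the last 3 characters, then write the whole string 3 times in a row.
Applying both steps to "dimagine": "dimag", then "dimagdimagdimag".

dimagdimagdimag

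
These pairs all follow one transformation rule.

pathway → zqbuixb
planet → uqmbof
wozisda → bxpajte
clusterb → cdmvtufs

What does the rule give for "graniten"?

ohsbojuf

Looking at the pairs, the operation is to move the last character to the front, then shift every letter 1 place forward in the alphabet (wrapping around).
On "graniten": the first step gives "ngranite", and the second then gives "ohsbojuf".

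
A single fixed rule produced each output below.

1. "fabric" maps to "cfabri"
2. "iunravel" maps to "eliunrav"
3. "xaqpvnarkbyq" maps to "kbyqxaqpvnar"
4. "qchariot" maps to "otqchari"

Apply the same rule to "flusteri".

Each output is the input with this applied: swap the front and back halves of the string, then move the first 2 characters to the end (rotate left by 2).
On "flusteri": the first step gives "teriflus", and the second then gives "rifluste".

rifluste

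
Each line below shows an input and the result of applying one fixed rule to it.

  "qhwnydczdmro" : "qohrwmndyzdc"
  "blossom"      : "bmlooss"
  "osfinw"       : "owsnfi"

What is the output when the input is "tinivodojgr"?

The rule is to take characters alternately from the front and the back (1st, last, 2nd, 2nd-last, ...).
So "tinivodojgr" becomes "trignjiovdo".

trignjiovdo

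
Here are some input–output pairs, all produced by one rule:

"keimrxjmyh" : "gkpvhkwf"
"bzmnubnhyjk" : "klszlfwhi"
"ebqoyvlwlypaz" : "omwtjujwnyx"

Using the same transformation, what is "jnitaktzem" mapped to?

gryirxck

The transformation: shift every letter 2 places backward in the alphabet (wrapping around), then delete the first 2 characters.
Applying both steps to "jnitaktzem": "hlgryirxck", then "gryirxck".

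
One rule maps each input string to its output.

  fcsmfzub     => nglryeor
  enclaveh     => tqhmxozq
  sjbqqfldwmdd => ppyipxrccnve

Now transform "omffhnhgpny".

Each output is the input with this applied: reverse the string, then shift every letter 12 places forward in the alphabet (wrapping around).
Applying both steps to "omffhnhgpny": "ynpghnhffmo", then "kzbstztrrya".

kzbstztrrya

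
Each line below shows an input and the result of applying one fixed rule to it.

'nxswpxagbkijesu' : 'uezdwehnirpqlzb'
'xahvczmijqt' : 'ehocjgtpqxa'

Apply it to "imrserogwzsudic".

ptyzlyvndgzbkpj

Each output is the input with this applied: shift every letter 7 places forward in the alphabet (wrapping around).
So "imrserogwzsudic" becomes "ptyzlyvndgzbkpj".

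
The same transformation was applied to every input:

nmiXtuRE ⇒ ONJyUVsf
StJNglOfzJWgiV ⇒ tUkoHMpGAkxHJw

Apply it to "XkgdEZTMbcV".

yLHEfaunCDw

Rule — shift every letter 1 place forward in the alphabet (wrapping around), then flip the case of every letter.
Doing the same to "XkgdEZTMbcV": "yLHEfaunCDw".
(Check on "StJNglOfzJWgiV": → "TuKOhmPgaKXhjW" → "tUkoHMpGAkxHJw" ✓)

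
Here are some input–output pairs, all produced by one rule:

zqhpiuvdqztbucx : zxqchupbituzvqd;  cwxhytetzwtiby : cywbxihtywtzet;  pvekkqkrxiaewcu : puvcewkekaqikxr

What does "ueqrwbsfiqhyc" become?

The transformation: take characters alternately from the front and the back (1st, last, 2nd, 2nd-last, ...).
Doing the same to "ueqrwbsfiqhyc": "uceyqhrqwibfs".

uceyqhrqwibfs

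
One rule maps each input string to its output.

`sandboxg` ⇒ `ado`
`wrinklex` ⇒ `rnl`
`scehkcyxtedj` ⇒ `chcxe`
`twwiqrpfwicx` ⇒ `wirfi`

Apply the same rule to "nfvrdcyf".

frc

The pattern: delete the last 2 characters, then keep every other character starting from the second (positions 2nd, 4th, 6th, ...).
For "nfvrdcyf", step one produces "nfvrdc"; step two turns that into "frc".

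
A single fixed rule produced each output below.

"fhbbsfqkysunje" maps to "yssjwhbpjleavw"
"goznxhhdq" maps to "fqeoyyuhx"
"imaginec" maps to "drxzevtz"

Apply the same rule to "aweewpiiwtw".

What's happening: move the first character to the end, then shift every letter 9 places backward in the alphabet (wrapping around).
Starting from "aweewpiiwtw": after the first operation, "weewpiiwtwa"; after the second, "nvvngzznknr".

nvvngzznknr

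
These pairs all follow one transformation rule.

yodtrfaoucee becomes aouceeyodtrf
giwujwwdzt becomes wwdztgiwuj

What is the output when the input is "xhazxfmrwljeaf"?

rwljeafxhazxfm

The transformation: swap the front and back halves of the string.
For "xhazxfmrwljeaf" the result is "rwljeafxhazxfm".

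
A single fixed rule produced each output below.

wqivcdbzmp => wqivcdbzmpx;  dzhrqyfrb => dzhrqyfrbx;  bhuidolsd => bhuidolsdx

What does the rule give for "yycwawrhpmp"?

In each case the input is transformed by: append "x".
For "yycwawrhpmp" the result is "yycwawrhpmpx".

yycwawrhpmpx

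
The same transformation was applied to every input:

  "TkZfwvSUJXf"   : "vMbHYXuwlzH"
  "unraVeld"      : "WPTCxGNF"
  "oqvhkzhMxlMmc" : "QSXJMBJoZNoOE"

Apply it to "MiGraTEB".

The rule is to shift every letter 2 places forward in the alphabet (wrapping around), then flip the case of every letter.
Starting from "MiGraTEB": after the first operation, "OkItcVGD"; after the second, "oKiTCvgd".

oKiTCvgd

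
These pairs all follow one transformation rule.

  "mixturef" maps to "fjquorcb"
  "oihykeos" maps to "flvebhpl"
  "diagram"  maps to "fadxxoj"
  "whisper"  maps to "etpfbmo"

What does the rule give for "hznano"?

wexklk

The pattern: swap each adjacent pair of characters (1↔2, 3↔4, ...), then shift every letter 3 places backward in the alphabet (wrapping around).
On "hznano": the first step gives "zhanon", and the second then gives "wexklk".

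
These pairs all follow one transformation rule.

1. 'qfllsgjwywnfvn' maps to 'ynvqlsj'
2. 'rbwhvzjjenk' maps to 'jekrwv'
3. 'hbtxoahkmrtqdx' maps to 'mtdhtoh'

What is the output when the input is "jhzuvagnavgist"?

The rule is to keep every other character starting from the first (positions 1st, 3rd, 5th, ...), then move the last 3 characters to the front (rotate right by 3).
Starting from "jhzuvagnavgist": after the first operation, "jzvgags"; after the second, "agsjzvg".

agsjzvg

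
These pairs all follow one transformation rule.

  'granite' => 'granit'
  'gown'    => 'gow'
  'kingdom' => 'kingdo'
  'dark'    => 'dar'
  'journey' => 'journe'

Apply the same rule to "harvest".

The pattern: delete the last character.
On "harvest" that produces "harves".

harves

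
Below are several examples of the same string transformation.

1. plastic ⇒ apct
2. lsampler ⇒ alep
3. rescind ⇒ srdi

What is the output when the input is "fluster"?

Each output is the input with this applied: keep every other character starting from the first (positions 1st, 3rd, 5th, ...), then swap each adjacent pair of characters (1↔2, 3↔4, ...).
On "fluster": the first step gives "futr", and the second then gives "ufrt".

ufrt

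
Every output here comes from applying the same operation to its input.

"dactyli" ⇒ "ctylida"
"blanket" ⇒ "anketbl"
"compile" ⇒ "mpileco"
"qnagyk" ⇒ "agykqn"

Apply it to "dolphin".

The pattern: move the first 2 characters to the end (rotate left by 2).
Doing the same to "dolphin": "lphindo".

lphindo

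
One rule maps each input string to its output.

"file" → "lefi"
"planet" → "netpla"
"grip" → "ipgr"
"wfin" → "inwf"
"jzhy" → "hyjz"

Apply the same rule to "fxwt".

What's happening: swap the front and back halves of the string.
So "fxwt" becomes "wtfx".

wtfx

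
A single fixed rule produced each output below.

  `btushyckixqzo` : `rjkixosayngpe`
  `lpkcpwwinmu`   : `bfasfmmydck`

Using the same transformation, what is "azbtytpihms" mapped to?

Looking at the pairs, the operation is to shift every letter 10 places backward in the alphabet (wrapping around).
"azbtytpihms" → "qprjojfyxci".

qprjojfyxci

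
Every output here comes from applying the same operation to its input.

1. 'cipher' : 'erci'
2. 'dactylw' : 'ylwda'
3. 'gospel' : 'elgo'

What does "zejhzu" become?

zuze

The pattern: move the first 2 characters to the end (rotate left by 2), then delete the first 2 characters.
Working it through for "zejhzu": intermediate "jhzuze", final "zuze".
(Check on "gospel": → "spelgo" → "elgo" ✓)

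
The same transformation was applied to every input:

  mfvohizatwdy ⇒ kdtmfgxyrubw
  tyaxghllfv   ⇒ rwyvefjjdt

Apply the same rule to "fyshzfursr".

Each output is the input with this applied: shift every letter 2 places backward in the alphabet (wrapping around).
"fyshzfursr" → "dwqfxdspqp".

dwqfxdspqp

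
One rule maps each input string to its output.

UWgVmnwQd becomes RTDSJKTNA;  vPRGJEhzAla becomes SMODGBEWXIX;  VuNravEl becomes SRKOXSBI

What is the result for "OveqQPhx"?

LSBNNMEU

Rule — shift every letter 3 places backward in the alphabet (wrapping around), then convert every letter to uppercase.
Working it through for "OveqQPhx": intermediate "LsbnNMeu", final "LSBNNMEU".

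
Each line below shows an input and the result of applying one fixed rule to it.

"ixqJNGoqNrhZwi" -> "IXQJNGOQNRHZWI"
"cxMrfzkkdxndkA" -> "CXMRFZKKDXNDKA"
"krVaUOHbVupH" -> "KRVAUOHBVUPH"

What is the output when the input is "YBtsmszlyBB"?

YBTSMSZLYBB

The rule is to convert every letter to uppercase.
Applying that to "YBtsmszlyBB" gives "YBTSMSZLYBB".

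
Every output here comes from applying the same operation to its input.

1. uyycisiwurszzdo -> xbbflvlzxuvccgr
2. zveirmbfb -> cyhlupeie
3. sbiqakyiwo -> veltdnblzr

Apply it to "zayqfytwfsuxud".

The transformation: shift every letter 3 places forward in the alphabet (wrapping around).
For "zayqfytwfsuxud" the result is "cdbtibwzivxaxg".

cdbtibwzivxaxg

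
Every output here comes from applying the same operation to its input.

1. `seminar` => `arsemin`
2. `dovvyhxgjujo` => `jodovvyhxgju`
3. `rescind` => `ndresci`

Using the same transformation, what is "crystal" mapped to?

alcryst

Rule — move the last 2 characters to the front (rotate right by 2).
"crystal" → "alcryst".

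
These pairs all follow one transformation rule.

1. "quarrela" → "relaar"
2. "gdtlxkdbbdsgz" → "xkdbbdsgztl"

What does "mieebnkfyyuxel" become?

The transformation: delete the first 2 characters, then move the first 2 characters to the end (rotate left by 2).
Working it through for "mieebnkfyyuxel": intermediate "eebnkfyyuxel", final "bnkfyyuxelee".

bnkfyyuxelee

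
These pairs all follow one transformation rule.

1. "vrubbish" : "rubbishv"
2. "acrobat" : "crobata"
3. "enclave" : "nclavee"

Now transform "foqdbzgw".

What's happening: move the first character to the end.
So "foqdbzgw" becomes "oqdbzgwf".

oqdbzgwf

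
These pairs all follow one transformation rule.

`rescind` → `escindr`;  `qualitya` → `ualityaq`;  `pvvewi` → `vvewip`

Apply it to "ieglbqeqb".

eglbqeqbi

Rule — move the first character to the end.
So "ieglbqeqb" becomes "eglbqeqbi".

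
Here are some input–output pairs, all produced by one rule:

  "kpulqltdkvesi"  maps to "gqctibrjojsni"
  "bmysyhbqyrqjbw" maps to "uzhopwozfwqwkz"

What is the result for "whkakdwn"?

The pattern: reverse the string, then shift every letter 2 places backward in the alphabet (wrapping around).
"whkakdwn" → "nwdkakhw" → "lubiyifu".

lubiyifu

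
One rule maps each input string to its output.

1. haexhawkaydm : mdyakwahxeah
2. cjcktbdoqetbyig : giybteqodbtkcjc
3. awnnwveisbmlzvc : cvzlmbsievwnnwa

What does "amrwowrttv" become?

What's happening: reverse the string.
So "amrwowrttv" becomes "vttrwowrma".

vttrwowrma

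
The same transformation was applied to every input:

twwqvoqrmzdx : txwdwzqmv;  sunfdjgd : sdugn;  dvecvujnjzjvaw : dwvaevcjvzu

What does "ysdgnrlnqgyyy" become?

yysydyggnq

The pattern: take characters alternately from the front and the back (1st, last, 2nd, 2nd-last, ...), then delete the last 3 characters.
Applying both steps to "ysdgnrlnqgyyy": "yysydyggnqrnl", then "yysydyggnq".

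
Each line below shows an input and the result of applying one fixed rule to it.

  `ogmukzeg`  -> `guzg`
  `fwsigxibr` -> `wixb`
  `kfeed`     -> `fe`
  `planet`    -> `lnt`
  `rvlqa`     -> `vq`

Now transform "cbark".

br

In each case the input is transformed by: keep every other character starting from the second (positions 2nd, 4th, 6th, ...).
Applying that to "cbark" gives "br".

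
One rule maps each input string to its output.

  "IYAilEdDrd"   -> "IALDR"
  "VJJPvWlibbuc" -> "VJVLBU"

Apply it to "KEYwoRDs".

KYOD

Looking at the pairs, the operation is to keep every other character starting from the first (positions 1st, 3rd, 5th, ...), then convert every letter to uppercase.
"KEYwoRDs" → "KYoD" → "KYOD".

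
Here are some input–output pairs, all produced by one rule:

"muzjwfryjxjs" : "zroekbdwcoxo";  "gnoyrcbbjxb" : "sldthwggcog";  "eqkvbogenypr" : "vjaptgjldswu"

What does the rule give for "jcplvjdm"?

hoquoari

In each case the input is transformed by: swap each adjacent pair of characters (1↔2, 3↔4, ...), then shift every letter 5 places forward in the alphabet (wrapping around).
Working it through for "jcplvjdm": intermediate "cjlpjvmd", final "hoquoari".
(Check on "muzjwfryjxjs": → "umjzfwyrxjsj" → "zroekbdwcoxo" ✓)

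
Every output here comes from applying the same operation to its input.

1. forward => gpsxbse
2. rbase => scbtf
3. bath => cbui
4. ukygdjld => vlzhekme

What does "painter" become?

Looking at the pairs, the operation is to shift every letter 1 place forward in the alphabet (wrapping around).
Applying that to "painter" gives "qbjoufs".

qbjoufs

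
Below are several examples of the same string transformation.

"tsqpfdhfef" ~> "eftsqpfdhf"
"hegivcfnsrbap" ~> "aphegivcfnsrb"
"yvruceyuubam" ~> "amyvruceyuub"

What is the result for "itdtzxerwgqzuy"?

The rule is to move the last 2 characters to the front (rotate right by 2).
Applying that to "itdtzxerwgqzuy" gives "uyitdtzxerwgqz".

uyitdtzxerwgqz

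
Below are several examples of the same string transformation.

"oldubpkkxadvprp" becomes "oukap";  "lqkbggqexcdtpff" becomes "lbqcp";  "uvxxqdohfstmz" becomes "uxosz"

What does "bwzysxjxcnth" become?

Each output is the input with this applied: keep one character in every 3, starting at position 1 (positions 1st, 4th, 7th, ...).
Applying that to "bwzysxjxcnth" gives "byjn".

byjn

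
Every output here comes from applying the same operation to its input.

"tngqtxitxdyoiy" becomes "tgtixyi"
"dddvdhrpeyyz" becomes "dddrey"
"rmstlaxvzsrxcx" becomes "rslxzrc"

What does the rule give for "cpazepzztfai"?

The pattern: keep every other character starting from the first (positions 1st, 3rd, 5th, ...).
On "cpazepzztfai" that produces "caezta".

caezta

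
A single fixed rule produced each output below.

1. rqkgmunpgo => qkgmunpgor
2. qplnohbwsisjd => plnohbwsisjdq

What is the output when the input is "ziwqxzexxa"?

iwqxzexxaz

The pattern: move the first character to the end.
On "ziwqxzexxa" that produces "iwqxzexxaz".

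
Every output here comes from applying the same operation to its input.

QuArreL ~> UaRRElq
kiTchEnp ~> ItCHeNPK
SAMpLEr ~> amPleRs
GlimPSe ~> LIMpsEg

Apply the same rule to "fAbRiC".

aBrIcF

Looking at the pairs, the operation is to flip the case of every letter, then move the first character to the end.
On "fAbRiC": the first step gives "FaBrIc", and the second then gives "aBrIcF".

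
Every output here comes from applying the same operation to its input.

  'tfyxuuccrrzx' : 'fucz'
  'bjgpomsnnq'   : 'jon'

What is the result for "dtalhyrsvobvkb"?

thsbb

Looking at the pairs, the operation is to keep one character in every 3, starting at position 2 (positions 2nd, 5th, 8th, ...).
Applying that to "dtalhyrsvobvkb" gives "thsbb".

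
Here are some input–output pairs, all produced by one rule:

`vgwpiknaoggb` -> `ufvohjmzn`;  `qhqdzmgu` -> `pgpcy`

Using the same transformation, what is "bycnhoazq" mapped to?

axbmgn

Looking at the pairs, the operation is to delete the last 3 characters, then shift every letter 1 place backward in the alphabet (wrapping around).
On "bycnhoazq": the first step gives "bycnho", and the second then gives "axbmgn".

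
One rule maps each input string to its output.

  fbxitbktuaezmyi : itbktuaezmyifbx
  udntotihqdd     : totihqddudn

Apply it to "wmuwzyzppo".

The pattern: move the first 3 characters to the end (rotate left by 3).
"wmuwzyzppo" → "wzyzppowmu".

wzyzppowmu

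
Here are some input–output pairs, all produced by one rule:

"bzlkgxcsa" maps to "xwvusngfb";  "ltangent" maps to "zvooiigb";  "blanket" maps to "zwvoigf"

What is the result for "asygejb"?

zwvtneb

Each output is the input with this applied: shift every letter 5 places backward in the alphabet (wrapping around), then sort the characters into reverse alphabetical order.
Applying both steps to "asygejb": "vntbzew", then "zwvtneb".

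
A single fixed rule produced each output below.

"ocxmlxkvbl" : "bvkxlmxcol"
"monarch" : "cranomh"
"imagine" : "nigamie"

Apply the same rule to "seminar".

animesr

Rule — move the last character to the front, then reverse the string.
Applying both steps to "seminar": "rsemina", then "animesr".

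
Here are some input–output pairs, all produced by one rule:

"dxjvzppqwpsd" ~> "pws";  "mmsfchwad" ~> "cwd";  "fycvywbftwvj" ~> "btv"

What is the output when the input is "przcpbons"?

Each output is the input with this applied: keep every other character starting from the first (positions 1st, 3rd, 5th, ...), then keep only the last 3 characters.
Applying both steps to "przcpbons": "pzpos", then "pos".

pos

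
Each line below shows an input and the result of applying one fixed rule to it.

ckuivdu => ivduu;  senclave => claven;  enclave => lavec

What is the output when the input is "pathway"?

hwayt

In each case the input is transformed by: delete the first 2 characters, then move the first character to the end.
On "pathway": the first step gives "thway", and the second then gives "hwayt".
(Check on "enclave": → "clave" → "lavec" ✓)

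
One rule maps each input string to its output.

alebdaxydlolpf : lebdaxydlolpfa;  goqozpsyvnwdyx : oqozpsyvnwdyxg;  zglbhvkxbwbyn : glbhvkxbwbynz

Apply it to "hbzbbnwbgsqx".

The transformation: move the first character to the end.
So "hbzbbnwbgsqx" becomes "bzbbnwbgsqxh".

bzbbnwbgsqxh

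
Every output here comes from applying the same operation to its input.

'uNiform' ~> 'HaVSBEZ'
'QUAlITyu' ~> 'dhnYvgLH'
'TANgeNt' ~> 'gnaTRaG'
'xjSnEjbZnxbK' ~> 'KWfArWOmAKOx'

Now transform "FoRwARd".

Each output is the input with this applied: shift every letter 13 places forward in the alphabet (wrapping around) — i.e. ROT13, then flip the case of every letter.
"FoRwARd" → "SbEjNEq" → "sBeJneQ".
(Check on "uNiform": → "hAvsbez" → "HaVSBEZ" ✓)

sBeJneQ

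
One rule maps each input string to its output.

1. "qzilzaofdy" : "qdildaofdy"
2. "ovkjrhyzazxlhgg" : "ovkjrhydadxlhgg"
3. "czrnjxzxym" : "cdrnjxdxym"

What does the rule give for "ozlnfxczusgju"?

Looking at the pairs, the operation is to replace every "z" with "d".
Applying that to "ozlnfxczusgju" gives "odlnfxcdusgju".

odlnfxcdusgju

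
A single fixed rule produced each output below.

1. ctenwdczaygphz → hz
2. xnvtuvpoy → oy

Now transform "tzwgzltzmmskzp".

zp

The rule is to keep only the last 2 characters.
Doing the same to "tzwgzltzmmskzp": "zp".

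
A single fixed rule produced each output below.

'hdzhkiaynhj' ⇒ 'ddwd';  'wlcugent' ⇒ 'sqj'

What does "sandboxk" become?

ozt

The transformation: shift every letter 4 places backward in the alphabet (wrapping around), then keep one character in every 3, starting at position 1 (positions 1st, 4th, 7th, ...).
Working it through for "sandboxk": intermediate "owjzxktg", final "ozt".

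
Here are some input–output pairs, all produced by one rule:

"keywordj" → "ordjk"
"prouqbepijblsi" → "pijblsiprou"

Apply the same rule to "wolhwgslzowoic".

lzowoicwolh

The rule is to swap the front and back halves of the string, then delete the last 3 characters.
On "wolhwgslzowoic": the first step gives "lzowoicwolhwgs", and the second then gives "lzowoicwolh".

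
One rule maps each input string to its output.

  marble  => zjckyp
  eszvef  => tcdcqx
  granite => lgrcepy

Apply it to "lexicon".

gamljcv

In each case the input is transformed by: move the first 3 characters to the end (rotate left by 3), then shift every letter 2 places backward in the alphabet (wrapping around).
Applying both steps to "lexicon": "iconlex", then "gamljcv".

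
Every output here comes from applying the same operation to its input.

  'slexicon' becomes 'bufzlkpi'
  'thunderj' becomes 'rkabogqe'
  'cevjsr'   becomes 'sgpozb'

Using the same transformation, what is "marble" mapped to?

Rule — shift every letter 3 places backward in the alphabet (wrapping around), then move the first 2 characters to the end (rotate left by 2).
Starting from "marble": after the first operation, "jxoyib"; after the second, "oyibjx".

oyibjx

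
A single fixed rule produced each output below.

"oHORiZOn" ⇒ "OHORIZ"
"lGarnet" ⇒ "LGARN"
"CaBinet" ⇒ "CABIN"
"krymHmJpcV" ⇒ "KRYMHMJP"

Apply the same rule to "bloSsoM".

BLOSS

The rule is to delete the last 2 characters, then convert every letter to uppercase.
Starting from "bloSsoM": after the first operation, "bloSs"; after the second, "BLOSS".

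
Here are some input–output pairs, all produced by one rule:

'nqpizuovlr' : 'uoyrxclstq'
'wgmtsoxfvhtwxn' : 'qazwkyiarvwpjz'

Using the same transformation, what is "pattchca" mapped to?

The rule is to reverse the string, then shift every letter 3 places forward in the alphabet (wrapping around).
For "pattchca", step one produces "achcttap"; step two turns that into "dfkfwwds".

dfkfwwds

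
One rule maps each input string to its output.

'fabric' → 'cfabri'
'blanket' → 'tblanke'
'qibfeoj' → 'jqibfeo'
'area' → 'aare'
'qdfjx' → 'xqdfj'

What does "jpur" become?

What's happening: move the last character to the front.
For "jpur" the result is "rjpu".

rjpu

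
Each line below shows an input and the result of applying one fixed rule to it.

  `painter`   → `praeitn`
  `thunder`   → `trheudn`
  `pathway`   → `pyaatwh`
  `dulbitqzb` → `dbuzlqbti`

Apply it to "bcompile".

becloimp

What's happening: take characters alternately from the front and the back (1st, last, 2nd, 2nd-last, ...).
"bcompile" → "becloimp".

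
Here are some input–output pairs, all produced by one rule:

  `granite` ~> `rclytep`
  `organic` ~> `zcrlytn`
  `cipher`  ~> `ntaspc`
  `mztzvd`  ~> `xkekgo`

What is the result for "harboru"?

The transformation: shift every letter 11 places forward in the alphabet (wrapping around).
"harboru" → "slcmzcf".

slcmzcf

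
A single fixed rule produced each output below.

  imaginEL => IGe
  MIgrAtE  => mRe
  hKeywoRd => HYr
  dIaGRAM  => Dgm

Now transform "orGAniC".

Each output is the input with this applied: keep one character in every 3, starting at position 1 (positions 1st, 4th, 7th, ...), then flip the case of every letter.
For "orGAniC", step one produces "oAC"; step two turns that into "Oac".

Oac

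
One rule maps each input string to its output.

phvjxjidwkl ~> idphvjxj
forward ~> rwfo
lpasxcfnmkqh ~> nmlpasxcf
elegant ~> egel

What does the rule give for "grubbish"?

In each case the input is transformed by: delete the last 3 characters, then move the last 2 characters to the front (rotate right by 2).
Applying both steps to "grubbish": "grubb", then "bbgru".

bbgru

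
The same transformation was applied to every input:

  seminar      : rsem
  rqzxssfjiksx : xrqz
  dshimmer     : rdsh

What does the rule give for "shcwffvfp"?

pshc

Looking at the pairs, the operation is to move the first 3 characters to the end (rotate left by 3), then keep only the last 4 characters.
Doing the same to "shcwffvfp": "pshc".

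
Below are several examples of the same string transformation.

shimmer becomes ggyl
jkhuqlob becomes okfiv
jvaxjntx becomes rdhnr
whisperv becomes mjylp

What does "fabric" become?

In each case the input is transformed by: delete the first 3 characters, then shift every letter 6 places backward in the alphabet (wrapping around).
Starting from "fabric": after the first operation, "ric"; after the second, "lcw".

lcw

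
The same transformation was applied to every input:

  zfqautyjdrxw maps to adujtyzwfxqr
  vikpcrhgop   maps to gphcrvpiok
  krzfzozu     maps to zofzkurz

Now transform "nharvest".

The rule is to take characters alternately from the front and the back (1st, last, 2nd, 2nd-last, ...), then swap the front and back halves of the string.
Starting from "nharvest": after the first operation, "nthsaerv"; after the second, "aervnths".
(Check on "krzfzozu": → "kurzzofz" → "zofzkurz" ✓)

aervnths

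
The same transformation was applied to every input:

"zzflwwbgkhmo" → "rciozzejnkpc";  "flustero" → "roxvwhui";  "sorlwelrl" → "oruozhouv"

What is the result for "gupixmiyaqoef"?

ixslaplbdtrhj

In each case the input is transformed by: swap the first and last characters, then shift every letter 3 places forward in the alphabet (wrapping around).
On "gupixmiyaqoef": the first step gives "fupixmiyaqoeg", and the second then gives "ixslaplbdtrhj".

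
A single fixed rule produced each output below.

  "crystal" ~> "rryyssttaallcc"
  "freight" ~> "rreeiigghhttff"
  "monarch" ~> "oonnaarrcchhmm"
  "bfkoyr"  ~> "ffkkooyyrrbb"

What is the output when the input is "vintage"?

In each case the input is transformed by: double every character, then move the first 2 characters to the end (rotate left by 2).
"vintage" → "vviinnttaaggee" → "iinnttaaggeevv".

iinnttaaggeevv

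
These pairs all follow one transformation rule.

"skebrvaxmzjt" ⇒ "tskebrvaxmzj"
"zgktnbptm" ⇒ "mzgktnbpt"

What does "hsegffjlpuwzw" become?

whsegffjlpuwz

Each output is the input with this applied: move the last character to the front.
Applying that to "hsegffjlpuwzw" gives "whsegffjlpuwz".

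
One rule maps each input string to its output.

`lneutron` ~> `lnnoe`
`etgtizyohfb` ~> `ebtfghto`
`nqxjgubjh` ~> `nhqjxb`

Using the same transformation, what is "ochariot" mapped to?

otcoh

Looking at the pairs, the operation is to take characters alternately from the front and the back (1st, last, 2nd, 2nd-last, ...), then delete the last 3 characters.
"ochariot" → "otcohiar" → "otcoh".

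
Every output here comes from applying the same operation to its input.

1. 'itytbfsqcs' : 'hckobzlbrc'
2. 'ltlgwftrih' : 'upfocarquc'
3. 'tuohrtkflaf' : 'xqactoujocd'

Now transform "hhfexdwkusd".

The rule is to move the first 2 characters to the end (rotate left by 2), then shift every letter 9 places forward in the alphabet (wrapping around).
Applying both steps to "hhfexdwkusd": "fexdwkusdhh", then "ongmftdbmqq".

ongmftdbmqq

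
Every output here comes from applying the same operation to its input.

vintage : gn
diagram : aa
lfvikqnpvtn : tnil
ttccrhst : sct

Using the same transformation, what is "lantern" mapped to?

The transformation: reverse the string, then keep one character in every 3, starting at position 2 (positions 2nd, 5th, 8th, ...).
Starting from "lantern": after the first operation, "nretnal"; after the second, "rn".

rn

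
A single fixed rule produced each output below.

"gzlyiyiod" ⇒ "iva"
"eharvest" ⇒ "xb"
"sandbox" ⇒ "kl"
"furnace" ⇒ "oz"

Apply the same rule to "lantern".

ko

Looking at the pairs, the operation is to keep one character in every 3, starting at position 3 (positions 3rd, 6th, 9th, ...), then shift every letter 3 places backward in the alphabet (wrapping around).
For "lantern", step one produces "nr"; step two turns that into "ko".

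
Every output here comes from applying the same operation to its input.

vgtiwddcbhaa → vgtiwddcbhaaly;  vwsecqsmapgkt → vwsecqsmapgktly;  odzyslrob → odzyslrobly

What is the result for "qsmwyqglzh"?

Looking at the pairs, the operation is to append "ly".
Doing the same to "qsmwyqglzh": "qsmwyqglzhly".

qsmwyqglzhly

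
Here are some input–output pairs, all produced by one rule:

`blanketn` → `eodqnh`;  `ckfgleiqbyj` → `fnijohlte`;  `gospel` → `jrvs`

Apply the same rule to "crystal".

fubvw

The transformation: delete the last 2 characters, then shift every letter 3 places forward in the alphabet (wrapping around).
Applying both steps to "crystal": "cryst", then "fubvw".
(Check on "gospel": → "gosp" → "jrvs" ✓)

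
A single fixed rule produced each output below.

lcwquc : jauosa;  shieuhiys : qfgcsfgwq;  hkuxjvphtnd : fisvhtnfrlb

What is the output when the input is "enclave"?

clajytc

Rule — shift every letter 2 places backward in the alphabet (wrapping around).
"enclave" → "clajytc".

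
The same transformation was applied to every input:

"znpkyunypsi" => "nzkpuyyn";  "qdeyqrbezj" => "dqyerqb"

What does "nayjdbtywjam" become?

anjybdytw

The rule is to delete the last 3 characters, then swap each adjacent pair of characters (1↔2, 3↔4, ...).
Applying that to "nayjdbtywjam" gives "anjybdytw".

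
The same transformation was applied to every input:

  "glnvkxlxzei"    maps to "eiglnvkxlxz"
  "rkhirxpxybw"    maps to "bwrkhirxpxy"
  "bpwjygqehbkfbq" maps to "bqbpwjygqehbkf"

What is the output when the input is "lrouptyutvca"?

calrouptyutv

The transformation: move the last 2 characters to the front (rotate right by 2).
For "lrouptyutvca" the result is "calrouptyutv".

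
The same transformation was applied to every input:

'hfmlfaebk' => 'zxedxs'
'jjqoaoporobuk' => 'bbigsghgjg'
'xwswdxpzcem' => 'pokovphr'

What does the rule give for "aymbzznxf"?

Rule — shift every letter 8 places backward in the alphabet (wrapping around), then delete the last 3 characters.
"aymbzznxf" → "sqetrr".

sqetrr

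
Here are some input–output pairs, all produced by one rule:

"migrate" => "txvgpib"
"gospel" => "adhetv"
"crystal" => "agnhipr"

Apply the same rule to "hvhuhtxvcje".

What's happening: shift every letter 11 places backward in the alphabet (wrapping around), then swap the first and last characters.
"hvhuhtxvcje" → "wkwjwimkryt" → "tkwjwimkryw".
(Check on "migrate": → "bxvgpit" → "txvgpib" ✓)

tkwjwimkryw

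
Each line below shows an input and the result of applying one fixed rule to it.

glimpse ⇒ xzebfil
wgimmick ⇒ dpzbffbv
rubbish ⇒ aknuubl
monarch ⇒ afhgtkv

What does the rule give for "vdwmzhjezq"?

The transformation: move the last character to the front, then shift every letter 7 places backward in the alphabet (wrapping around).
On "vdwmzhjezq": the first step gives "qvdwmzhjez", and the second then gives "jowpfsacxs".

jowpfsacxs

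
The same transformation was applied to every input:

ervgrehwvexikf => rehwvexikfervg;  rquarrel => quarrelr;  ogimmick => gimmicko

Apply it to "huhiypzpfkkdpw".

ypzpfkkdpwhuhi

Each output is the input with this applied: move the last 3 characters to the front (rotate right by 3), then swap the front and back halves of the string.
On "huhiypzpfkkdpw": the first step gives "dpwhuhiypzpfkk", and the second then gives "ypzpfkkdpwhuhi".
(Check on "ervgrehwvexikf": → "ikfervgrehwvex" → "rehwvexikfervg" ✓)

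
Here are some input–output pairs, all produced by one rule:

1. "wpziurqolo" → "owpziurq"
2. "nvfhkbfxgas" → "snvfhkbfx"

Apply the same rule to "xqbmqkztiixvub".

In each case the input is transformed by: move the last 3 characters to the front (rotate right by 3), then delete the first 2 characters.
Starting from "xqbmqkztiixvub": after the first operation, "vubxqbmqkztiix"; after the second, "bxqbmqkztiix".

bxqbmqkztiix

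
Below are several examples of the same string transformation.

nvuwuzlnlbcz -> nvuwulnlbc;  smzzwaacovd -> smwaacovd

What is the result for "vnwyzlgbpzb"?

The pattern: remove every "z".
On "vnwyzlgbpzb" that produces "vnwylgbpb".

vnwylgbpb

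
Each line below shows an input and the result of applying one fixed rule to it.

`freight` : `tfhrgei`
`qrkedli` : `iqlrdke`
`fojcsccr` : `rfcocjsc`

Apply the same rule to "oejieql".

loqeeji

In each case the input is transformed by: reverse the string, then take characters alternately from the front and the back (1st, last, 2nd, 2nd-last, ...).
Doing the same to "oejieql": "loqeeji".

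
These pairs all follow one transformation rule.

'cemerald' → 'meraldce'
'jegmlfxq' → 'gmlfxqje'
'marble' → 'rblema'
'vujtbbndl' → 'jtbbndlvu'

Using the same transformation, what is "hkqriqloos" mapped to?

qriqlooshk

The rule is to move the first 2 characters to the end (rotate left by 2).
For "hkqriqloos" the result is "qriqlooshk".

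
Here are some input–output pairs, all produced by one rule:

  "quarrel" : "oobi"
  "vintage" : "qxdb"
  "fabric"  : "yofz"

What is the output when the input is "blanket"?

khbq

The pattern: shift every letter 3 places backward in the alphabet (wrapping around), then keep only the last 4 characters.
"blanket" → "yixkhbq" → "khbq".
(Check on "vintage": → "sfkqxdb" → "qxdb" ✓)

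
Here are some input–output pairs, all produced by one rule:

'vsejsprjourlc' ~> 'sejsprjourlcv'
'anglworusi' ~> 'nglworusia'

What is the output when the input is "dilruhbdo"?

ilruhbdod

Looking at the pairs, the operation is to move the first character to the end.
"dilruhbdo" → "ilruhbdod".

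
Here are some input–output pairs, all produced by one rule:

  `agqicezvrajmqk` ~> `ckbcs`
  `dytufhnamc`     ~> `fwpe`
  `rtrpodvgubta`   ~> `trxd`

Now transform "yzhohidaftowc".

aqfve

Each output is the input with this applied: shift every letter 2 places forward in the alphabet (wrapping around), then keep one character in every 3, starting at position 1 (positions 1st, 4th, 7th, ...).
Starting from "yzhohidaftowc": after the first operation, "abjqjkfchvqye"; after the second, "aqfve".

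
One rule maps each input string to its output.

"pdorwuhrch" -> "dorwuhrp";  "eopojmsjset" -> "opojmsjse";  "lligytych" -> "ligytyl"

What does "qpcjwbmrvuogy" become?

The pattern: delete the last 2 characters, then move the first character to the end.
Applying both steps to "qpcjwbmrvuogy": "qpcjwbmrvuo", then "pcjwbmrvuoq".

pcjwbmrvuoq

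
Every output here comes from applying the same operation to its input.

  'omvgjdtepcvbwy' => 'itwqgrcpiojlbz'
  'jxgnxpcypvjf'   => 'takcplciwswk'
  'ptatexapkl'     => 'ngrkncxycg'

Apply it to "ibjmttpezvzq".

The rule is to move the first 2 characters to the end (rotate left by 2), then shift every letter 13 places forward in the alphabet (wrapping around) — i.e. ROT13.
Starting from "ibjmttpezvzq": after the first operation, "jmttpezvzqib"; after the second, "wzggcrmimdvo".

wzggcrmimdvo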